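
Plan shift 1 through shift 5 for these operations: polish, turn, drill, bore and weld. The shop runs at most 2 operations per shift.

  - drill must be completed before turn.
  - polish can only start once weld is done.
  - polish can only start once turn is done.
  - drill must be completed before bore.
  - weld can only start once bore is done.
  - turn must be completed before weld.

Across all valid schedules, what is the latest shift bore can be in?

Precedence pushes bore to at least shift 2; downstream work caps bore at shift 3.
bore at shift 3 is achievable: bore in shift 3, polish in shift 5, drill in shift 1, weld in shift 4, turn in shift 2.

shift 3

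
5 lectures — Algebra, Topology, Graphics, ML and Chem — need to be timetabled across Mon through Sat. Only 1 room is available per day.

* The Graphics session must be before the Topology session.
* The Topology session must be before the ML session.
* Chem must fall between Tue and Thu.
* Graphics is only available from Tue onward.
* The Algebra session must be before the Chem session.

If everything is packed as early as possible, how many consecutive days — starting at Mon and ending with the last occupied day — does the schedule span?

5 days

The precedence chain requires at least 3 distinct days.
With at most 1 per day and 5 lectures, at least 5 days are needed.
Propagating the time windows through the other constraints, ML can't land before Thu — that is day 4 counting from Mon — so the schedule must run through at least 4 days.
5 works (last occupied day: Fri): for example Algebra in Mon, Topology in Thu, Chem in Tue, Graphics in Wed, ML in Fri.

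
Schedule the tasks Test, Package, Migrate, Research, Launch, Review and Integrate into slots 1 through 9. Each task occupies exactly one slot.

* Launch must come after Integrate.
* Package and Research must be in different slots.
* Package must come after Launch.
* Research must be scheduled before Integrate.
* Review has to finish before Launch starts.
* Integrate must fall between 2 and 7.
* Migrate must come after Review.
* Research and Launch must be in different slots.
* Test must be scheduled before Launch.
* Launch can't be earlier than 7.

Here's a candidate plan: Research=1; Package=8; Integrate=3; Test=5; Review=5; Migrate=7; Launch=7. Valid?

Research must be scheduled before Integrate — holds.
Package and Research must be in different slots — holds.
Migrate must come after Review — holds.
Launch can't be earlier than 7 — holds.
Test must be scheduled before Launch — holds.
Integrate must fall between 2 and 7 — holds.
Review has to finish before Launch starts — holds.
Research and Launch must be in different slots — holds.
Package must come after Launch — holds.
Launch must come after Integrate — holds.

Yes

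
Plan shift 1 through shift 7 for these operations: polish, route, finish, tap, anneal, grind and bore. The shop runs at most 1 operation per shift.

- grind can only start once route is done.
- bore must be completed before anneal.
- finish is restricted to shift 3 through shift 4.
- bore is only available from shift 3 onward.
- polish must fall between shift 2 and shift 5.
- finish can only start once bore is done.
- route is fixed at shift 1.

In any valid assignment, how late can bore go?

Bore is available from shift 3; downstream work caps bore at shift 3.
bore at shift 3 is achievable: bore -> shift 3, anneal -> shift 5, route -> shift 1, polish -> shift 2, finish -> shift 4, tap -> shift 7, grind -> shift 6.

shift 3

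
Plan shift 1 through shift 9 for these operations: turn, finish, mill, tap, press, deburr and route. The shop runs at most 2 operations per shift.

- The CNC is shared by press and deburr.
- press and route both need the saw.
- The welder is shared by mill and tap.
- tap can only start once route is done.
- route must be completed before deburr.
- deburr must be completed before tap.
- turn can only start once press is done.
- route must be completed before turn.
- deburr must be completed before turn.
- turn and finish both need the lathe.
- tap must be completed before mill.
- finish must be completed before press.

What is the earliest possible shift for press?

shift 2

Precedence pushes press to at least shift 2; downstream work caps press at shift 8.
press at shift 2 is achievable: finish=shift 1, mill=shift 5, tap=shift 4, deburr=shift 3, route=shift 1, press=shift 2, turn=shift 4.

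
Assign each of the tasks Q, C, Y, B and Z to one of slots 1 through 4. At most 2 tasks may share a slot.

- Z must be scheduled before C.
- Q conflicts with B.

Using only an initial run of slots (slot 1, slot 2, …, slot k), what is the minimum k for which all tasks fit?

3

The precedence chain requires at least 2 distinct slots.
With at most 2 per slot and 5 tasks, at least 3 slots are needed.
3 works (last occupied slot: 3): for example Q=1; Y=2; C=2; B=3; Z=1.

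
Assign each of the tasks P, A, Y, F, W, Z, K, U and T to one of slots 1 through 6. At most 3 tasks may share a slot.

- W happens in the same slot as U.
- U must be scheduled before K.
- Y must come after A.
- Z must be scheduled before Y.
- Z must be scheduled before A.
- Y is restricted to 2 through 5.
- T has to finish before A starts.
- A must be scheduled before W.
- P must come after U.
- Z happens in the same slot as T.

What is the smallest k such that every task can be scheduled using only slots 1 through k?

4

The precedence chain requires at least 4 distinct slots.
With at most 3 per slot and 9 tasks, at least 3 slots are needed.
4 works (last occupied slot: 4): for example T -> 1; W -> 3; Z -> 1; U -> 3; K -> 4; P -> 4; F -> 1; Y -> 3; A -> 2.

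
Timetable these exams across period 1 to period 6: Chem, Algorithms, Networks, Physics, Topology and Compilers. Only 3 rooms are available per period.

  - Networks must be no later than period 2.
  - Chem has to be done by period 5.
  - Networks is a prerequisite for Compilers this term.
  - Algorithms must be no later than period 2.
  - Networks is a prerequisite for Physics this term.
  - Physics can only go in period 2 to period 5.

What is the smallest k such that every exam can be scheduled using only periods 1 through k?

2 periods

The precedence chain requires at least 2 distinct periods.
With at most 3 per period and 6 exams, at least 2 periods are needed.
2 works (last occupied period: period 2): for example Topology in period 2; Networks in period 1; Compilers in period 2; Algorithms in period 1; Chem in period 1; Physics in period 2.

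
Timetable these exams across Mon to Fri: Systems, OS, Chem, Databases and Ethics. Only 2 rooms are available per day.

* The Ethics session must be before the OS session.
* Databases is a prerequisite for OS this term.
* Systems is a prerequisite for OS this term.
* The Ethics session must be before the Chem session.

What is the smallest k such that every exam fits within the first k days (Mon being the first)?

The precedence chain requires at least 2 distinct days.
With at most 2 per day and 5 exams, at least 3 days are needed.
3 works (last occupied day: Wed): for example Systems in Mon, Ethics in Mon, OS in Wed, Chem in Tue, Databases in Tue.

3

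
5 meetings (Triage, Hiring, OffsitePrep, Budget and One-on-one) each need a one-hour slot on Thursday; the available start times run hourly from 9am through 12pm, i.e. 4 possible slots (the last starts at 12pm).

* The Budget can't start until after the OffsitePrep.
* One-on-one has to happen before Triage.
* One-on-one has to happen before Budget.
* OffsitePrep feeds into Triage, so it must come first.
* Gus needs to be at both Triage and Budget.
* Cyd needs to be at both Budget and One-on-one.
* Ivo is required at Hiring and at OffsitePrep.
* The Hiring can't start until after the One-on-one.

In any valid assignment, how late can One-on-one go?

Downstream work caps One-on-one at 11am.
One-on-one at 10am is achievable: Budget=12pm; Hiring=11am; Triage=11am; OffsitePrep=9am; One-on-one=10am.
Nothing later works — the conflict constraints rule out every slot after 10am.

10am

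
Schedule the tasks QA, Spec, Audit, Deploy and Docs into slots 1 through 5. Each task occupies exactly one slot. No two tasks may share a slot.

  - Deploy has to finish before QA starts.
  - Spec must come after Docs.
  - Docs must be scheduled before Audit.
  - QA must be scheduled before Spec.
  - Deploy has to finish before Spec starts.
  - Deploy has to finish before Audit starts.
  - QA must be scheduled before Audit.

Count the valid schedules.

Splitting on QA: it can be 2 (2), 3 (4). Listing each branch's schedules as (Spec, Audit, Deploy, Docs):
QA=2: (4,5,1,3) (5,4,1,3) — 2.
QA=3: (4,5,1,2) (4,5,2,1) (5,4,1,2) (5,4,2,1) — 4.
Summing: 2 + 4 = 6.

6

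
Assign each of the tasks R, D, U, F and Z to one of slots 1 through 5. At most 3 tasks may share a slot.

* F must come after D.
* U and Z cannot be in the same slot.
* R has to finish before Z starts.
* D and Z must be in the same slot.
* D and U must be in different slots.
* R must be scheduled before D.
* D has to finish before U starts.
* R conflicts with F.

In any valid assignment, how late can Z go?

4

Precedence pushes Z to at least 2; Z must be in the same slot as D, which can't be after 4, so Z is at most 4.
Z at 4 is achievable: Z -> 4; D -> 4; U -> 5; F -> 5; R -> 1.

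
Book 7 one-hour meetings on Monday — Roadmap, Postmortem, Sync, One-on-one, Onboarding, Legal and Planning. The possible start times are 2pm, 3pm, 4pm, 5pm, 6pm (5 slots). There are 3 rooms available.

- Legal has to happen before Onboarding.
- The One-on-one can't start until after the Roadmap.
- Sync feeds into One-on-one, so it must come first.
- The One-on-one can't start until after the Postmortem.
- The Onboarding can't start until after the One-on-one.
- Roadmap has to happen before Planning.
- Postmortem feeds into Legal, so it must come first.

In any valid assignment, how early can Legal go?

Precedence pushes Legal to at least 3pm; downstream work caps Legal at 5pm.
Legal at 3pm is achievable: Legal=3pm, Onboarding=4pm, Sync=2pm, Roadmap=2pm, One-on-one=3pm, Postmortem=2pm, Planning=3pm.

3pm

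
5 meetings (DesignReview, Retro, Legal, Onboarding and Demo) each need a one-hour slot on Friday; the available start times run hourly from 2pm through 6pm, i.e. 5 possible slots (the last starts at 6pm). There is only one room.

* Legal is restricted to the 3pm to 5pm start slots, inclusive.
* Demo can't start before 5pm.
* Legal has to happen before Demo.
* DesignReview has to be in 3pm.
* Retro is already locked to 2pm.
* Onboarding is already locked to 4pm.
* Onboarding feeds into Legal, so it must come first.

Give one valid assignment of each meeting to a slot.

Demo -> 6pm; DesignReview -> 3pm; Onboarding -> 4pm; Retro -> 2pm; Legal -> 5pm

Checking: Onboarding(4pm) before Legal(5pm); Legal(5pm) before Demo(6pm); Demo=6pm in [5pm,6pm]; Legal=5pm in [3pm,5pm]; Retro=2pm in [2pm,2pm]; DesignReview=3pm in [3pm,3pm]; Onboarding=4pm in [4pm,4pm]; max 1 per slot (cap 1).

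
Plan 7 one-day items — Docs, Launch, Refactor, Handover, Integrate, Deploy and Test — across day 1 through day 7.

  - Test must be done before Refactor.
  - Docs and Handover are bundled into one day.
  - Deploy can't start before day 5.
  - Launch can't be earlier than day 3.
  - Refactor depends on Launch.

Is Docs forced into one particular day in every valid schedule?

No

Docs can be day 1 (e.g. Integrate in day 1, Refactor in day 4, Docs in day 1, Launch in day 3, Deploy in day 5, Test in day 1, Handover in day 1) or day 2 (e.g. Launch=day 3; Integrate=day 1; Test=day 1; Docs=day 2; Handover=day 2; Deploy=day 5; Refactor=day 4).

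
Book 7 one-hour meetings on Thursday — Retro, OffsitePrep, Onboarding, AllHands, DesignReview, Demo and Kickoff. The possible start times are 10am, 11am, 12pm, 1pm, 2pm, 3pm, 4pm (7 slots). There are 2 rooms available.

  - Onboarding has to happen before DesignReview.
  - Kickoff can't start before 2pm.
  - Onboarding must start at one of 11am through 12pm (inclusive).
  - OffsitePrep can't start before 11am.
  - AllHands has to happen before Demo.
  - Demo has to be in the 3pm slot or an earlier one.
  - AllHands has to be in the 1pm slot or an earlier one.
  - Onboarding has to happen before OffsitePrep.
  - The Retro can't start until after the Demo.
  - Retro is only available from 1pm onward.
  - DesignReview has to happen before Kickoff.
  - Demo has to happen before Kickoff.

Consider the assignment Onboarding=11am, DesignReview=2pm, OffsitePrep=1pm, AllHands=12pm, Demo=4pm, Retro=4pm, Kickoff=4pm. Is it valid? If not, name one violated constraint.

No. Demo has to be in the 3pm slot or an earlier one is not satisfied.

Demo has to happen before Kickoff — violated.
Onboarding has to happen before DesignReview — holds.
Demo has to be in the 3pm slot or an earlier one — violated.
There are 2 rooms available — violated.
Kickoff can't start before 2pm — holds.
OffsitePrep can't start before 11am — holds.
AllHands has to be in the 1pm slot or an earlier one — holds.
AllHands has to happen before Demo — holds.
DesignReview has to happen before Kickoff — holds.
Retro is only available from 1pm onward — holds.
Onboarding has to happen before OffsitePrep — holds.
Onboarding must start at one of 11am through 12pm (inclusive) — holds.
The Retro can't start until after the Demo — violated.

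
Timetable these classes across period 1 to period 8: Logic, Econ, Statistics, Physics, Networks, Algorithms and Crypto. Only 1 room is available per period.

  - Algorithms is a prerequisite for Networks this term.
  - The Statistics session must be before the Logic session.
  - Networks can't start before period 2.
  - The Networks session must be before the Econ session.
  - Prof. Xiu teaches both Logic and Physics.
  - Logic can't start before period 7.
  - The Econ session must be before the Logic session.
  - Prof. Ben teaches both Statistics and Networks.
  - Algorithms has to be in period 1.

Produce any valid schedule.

Econ in period 3; Algorithms in period 1; Networks in period 2; Crypto in period 6; Statistics in period 4; Physics in period 5; Logic in period 7

Checking: Algorithms(period 1) before Networks(period 2); Networks(period 2) before Econ(period 3); Econ(period 3) before Logic(period 7); Statistics(period 4) before Logic(period 7); Logic(period 7) != Physics(period 5); Statistics(period 4) != Networks(period 2); Algorithms=period 1 in [period 1,period 1]; Networks=period 2 in [period 2,period 8]; Logic=period 7 in [period 7,period 8]; max 1 per period (cap 1).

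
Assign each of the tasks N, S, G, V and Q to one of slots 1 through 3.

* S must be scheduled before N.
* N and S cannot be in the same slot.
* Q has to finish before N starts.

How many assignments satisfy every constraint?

Splitting on N: it can be 2 (9), 3 (36). Listing each branch's schedules as (S, G, V, Q):
N=2: (1,1,1,1) (1,1,2,1) (1,1,3,1) (1,2,1,1) (1,2,2,1) (1,2,3,1) (1,3,1,1) (1,3,2,1) (1,3,3,1) — 9.
N=3: (1,1,1,1) (1,1,1,2) (1,1,2,1) (1,1,2,2) (1,1,3,1) (1,1,3,2) (1,2,1,1) (1,2,1,2) (1,2,2,1) (1,2,2,2) (1,2,3,1) (1,2,3,2) (1,3,1,1) (1,3,1,2) (1,3,2,1) (1,3,2,2) (1,3,3,1) (1,3,3,2) (2,1,1,1) (2,1,1,2) (2,1,2,1) (2,1,2,2) (2,1,3,1) (2,1,3,2) (2,2,1,1) (2,2,1,2) (2,2,2,1) (2,2,2,2) (2,2,3,1) (2,2,3,2) (2,3,1,1) (2,3,1,2) (2,3,2,1) (2,3,2,2) (2,3,3,1) (2,3,3,2) — 36.
Summing: 9 + 36 = 45.

45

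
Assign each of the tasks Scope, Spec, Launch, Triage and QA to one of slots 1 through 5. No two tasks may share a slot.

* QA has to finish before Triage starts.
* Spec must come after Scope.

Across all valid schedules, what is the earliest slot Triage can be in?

2

Precedence pushes Triage to at least 2.
Triage at 2 is achievable: Spec in 4, QA in 1, Triage in 2, Launch in 5, Scope in 3.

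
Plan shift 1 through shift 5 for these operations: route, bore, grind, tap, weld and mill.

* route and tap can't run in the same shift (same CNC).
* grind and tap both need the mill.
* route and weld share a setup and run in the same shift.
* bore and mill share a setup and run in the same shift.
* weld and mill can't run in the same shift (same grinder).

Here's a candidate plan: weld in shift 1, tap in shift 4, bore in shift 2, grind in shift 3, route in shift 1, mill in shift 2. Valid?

bore and mill share a setup and run in the same shift — holds.
route and tap can't run in the same shift (same CNC) — holds.
grind and tap both need the mill — holds.
weld and mill can't run in the same shift (same grinder) — holds.
route and weld share a setup and run in the same shift — holds.

Valid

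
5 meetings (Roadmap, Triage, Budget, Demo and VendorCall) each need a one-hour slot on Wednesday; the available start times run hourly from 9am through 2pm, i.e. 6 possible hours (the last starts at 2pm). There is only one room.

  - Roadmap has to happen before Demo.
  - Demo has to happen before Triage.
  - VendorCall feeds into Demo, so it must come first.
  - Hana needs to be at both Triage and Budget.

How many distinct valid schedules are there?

60

Splitting on Roadmap: it can be 9am (20), 10am (20), 11am (14), 12pm (6). Listing each branch's schedules as (Triage, Budget, Demo, VendorCall):
Roadmap=9am: (12pm,1pm,11am,10am) (12pm,2pm,11am,10am) (1pm,10am,12pm,11am) (1pm,11am,12pm,10am) (1pm,12pm,11am,10am) (1pm,2pm,11am,10am) (1pm,2pm,12pm,10am) (1pm,2pm,12pm,11am) (2pm,10am,12pm,11am) (2pm,10am,1pm,11am) (2pm,10am,1pm,12pm) (2pm,11am,12pm,10am) (2pm,11am,1pm,10am) (2pm,11am,1pm,12pm) (2pm,12pm,11am,10am) (2pm,12pm,1pm,10am) (2pm,12pm,1pm,11am) (2pm,1pm,11am,10am) (2pm,1pm,12pm,10am) (2pm,1pm,12pm,11am) — 20.
Roadmap=10am: (12pm,1pm,11am,9am) (12pm,2pm,11am,9am) (1pm,9am,12pm,11am) (1pm,11am,12pm,9am) (1pm,12pm,11am,9am) (1pm,2pm,11am,9am) (1pm,2pm,12pm,9am) (1pm,2pm,12pm,11am) (2pm,9am,12pm,11am) (2pm,9am,1pm,11am) (2pm,9am,1pm,12pm) (2pm,11am,12pm,9am) (2pm,11am,1pm,9am) (2pm,11am,1pm,12pm) (2pm,12pm,11am,9am) (2pm,12pm,1pm,9am) (2pm,12pm,1pm,11am) (2pm,1pm,11am,9am) (2pm,1pm,12pm,9am) (2pm,1pm,12pm,11am) — 20.
Roadmap=11am: (1pm,9am,12pm,10am) (1pm,10am,12pm,9am) (1pm,2pm,12pm,9am) (1pm,2pm,12pm,10am) (2pm,9am,12pm,10am) (2pm,9am,1pm,10am) (2pm,9am,1pm,12pm) (2pm,10am,12pm,9am) (2pm,10am,1pm,9am) (2pm,10am,1pm,12pm) (2pm,12pm,1pm,9am) (2pm,12pm,1pm,10am) (2pm,1pm,12pm,9am) (2pm,1pm,12pm,10am) — 14.
Roadmap=12pm: (2pm,9am,1pm,10am) (2pm,9am,1pm,11am) (2pm,10am,1pm,9am) (2pm,10am,1pm,11am) (2pm,11am,1pm,9am) (2pm,11am,1pm,10am) — 6.
Summing: 20 + 20 + 14 + 6 = 60.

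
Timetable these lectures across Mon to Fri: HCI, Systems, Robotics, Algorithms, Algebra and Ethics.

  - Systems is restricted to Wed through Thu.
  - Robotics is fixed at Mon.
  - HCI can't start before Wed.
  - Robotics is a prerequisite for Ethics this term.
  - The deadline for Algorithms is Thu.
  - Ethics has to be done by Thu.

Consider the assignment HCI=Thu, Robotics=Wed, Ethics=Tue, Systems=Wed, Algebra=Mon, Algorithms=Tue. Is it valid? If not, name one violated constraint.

No. Robotics is fixed at Mon is not satisfied.

HCI can't start before Wed — holds.
The deadline for Algorithms is Thu — holds.
Robotics is fixed at Mon — violated.
Ethics has to be done by Thu — holds.
Robotics is a prerequisite for Ethics this term — violated.
Systems is restricted to Wed through Thu — holds.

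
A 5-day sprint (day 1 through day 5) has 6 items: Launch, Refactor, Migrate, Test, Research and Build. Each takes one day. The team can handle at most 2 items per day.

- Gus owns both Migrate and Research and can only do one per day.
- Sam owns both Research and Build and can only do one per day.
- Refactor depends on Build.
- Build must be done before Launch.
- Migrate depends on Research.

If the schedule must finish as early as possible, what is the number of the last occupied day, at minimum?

The precedence chain requires at least 2 distinct days.
With at most 2 per day and 6 work items, at least 3 days are needed.
3 works (last occupied day: day 3): for example Migrate in day 3; Build in day 1; Refactor in day 3; Launch in day 2; Test in day 1; Research in day 2.

day 3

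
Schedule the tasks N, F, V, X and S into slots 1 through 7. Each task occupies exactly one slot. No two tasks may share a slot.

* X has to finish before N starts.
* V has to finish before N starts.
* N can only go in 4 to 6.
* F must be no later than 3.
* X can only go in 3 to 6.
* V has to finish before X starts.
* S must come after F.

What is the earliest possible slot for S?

Precedence pushes S to at least 2.
S at 2 is achievable: F in 1; X in 4; N in 5; V in 3; S in 2.

2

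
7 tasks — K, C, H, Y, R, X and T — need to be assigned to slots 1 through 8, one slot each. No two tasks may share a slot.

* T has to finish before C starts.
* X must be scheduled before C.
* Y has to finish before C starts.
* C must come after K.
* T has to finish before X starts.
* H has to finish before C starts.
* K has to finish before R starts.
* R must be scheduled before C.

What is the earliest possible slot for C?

Precedence pushes C to at least 3.
C at 7 is achievable: T=3; R=2; C=7; Y=6; H=5; K=1; X=4.
Nothing earlier works — the capacity limit rule out every slot before 7.

7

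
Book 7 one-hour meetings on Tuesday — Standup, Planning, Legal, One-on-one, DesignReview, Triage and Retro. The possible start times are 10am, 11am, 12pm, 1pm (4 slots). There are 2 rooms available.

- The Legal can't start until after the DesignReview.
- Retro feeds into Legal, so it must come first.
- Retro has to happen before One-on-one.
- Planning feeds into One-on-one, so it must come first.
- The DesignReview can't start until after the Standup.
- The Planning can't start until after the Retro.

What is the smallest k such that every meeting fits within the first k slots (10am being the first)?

4

The precedence chain requires at least 3 distinct slots.
With at most 2 per slot and 7 meetings, at least 4 slots are needed.
4 works (last occupied slot: 1pm): for example Legal=12pm, One-on-one=12pm, Triage=1pm, Planning=11am, Retro=10am, Standup=10am, DesignReview=11am.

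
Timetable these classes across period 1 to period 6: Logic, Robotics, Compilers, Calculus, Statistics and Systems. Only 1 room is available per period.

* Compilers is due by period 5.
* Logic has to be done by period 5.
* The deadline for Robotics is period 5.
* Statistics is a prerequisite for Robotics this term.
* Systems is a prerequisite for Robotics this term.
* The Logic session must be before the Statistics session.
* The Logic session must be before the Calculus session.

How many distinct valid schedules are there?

15

Splitting on Logic: it can be period 1 (8), period 2 (5), period 3 (2). Listing each branch's schedules as (Robotics, Compilers, Calculus, Statistics, Systems) by period number:
Logic=period 1: (4,5,6,2,3) (4,5,6,3,2) (5,2,6,3,4) (5,2,6,4,3) (5,3,6,2,4) (5,3,6,4,2) (5,4,6,2,3) (5,4,6,3,2) — 8.
Logic=period 2: (4,5,6,3,1) (5,1,6,3,4) (5,1,6,4,3) (5,3,6,4,1) (5,4,6,3,1) — 5.
Logic=period 3: (5,1,6,4,2) (5,2,6,4,1) — 2.
Summing: 8 + 5 + 2 = 15.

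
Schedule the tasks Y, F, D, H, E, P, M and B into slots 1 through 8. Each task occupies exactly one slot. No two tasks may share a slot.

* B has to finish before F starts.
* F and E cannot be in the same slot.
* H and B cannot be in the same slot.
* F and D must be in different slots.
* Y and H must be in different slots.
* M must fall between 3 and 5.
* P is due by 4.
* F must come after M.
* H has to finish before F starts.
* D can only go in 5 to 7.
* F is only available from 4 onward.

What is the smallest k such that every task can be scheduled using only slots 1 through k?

The precedence chain requires at least 2 distinct slots.
With at most 1 per slot and 8 tasks, at least 8 slots are needed.
D can't be placed before 5, so the schedule must run through at least slot 5.
8 works (last occupied slot: 8): for example P -> 1, B -> 4, F -> 6, M -> 3, E -> 8, H -> 2, Y -> 7, D -> 5.

8 slots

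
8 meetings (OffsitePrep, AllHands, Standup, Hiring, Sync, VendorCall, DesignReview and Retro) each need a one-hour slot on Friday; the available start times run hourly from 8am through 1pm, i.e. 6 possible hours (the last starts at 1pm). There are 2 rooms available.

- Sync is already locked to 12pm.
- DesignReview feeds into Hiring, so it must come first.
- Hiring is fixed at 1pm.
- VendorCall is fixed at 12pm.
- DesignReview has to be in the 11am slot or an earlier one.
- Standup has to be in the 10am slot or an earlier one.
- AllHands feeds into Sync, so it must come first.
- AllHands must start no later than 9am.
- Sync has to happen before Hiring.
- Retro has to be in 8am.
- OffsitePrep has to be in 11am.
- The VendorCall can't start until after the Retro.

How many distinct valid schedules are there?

Splitting on AllHands: it can be 8am (6), 9am (10). Listing each branch's schedules as (OffsitePrep, Standup, Hiring, Sync, VendorCall, DesignReview, Retro):
AllHands=8am: (11am,9am,1pm,12pm,12pm,9am,8am) (11am,9am,1pm,12pm,12pm,10am,8am) (11am,9am,1pm,12pm,12pm,11am,8am) (11am,10am,1pm,12pm,12pm,9am,8am) (11am,10am,1pm,12pm,12pm,10am,8am) (11am,10am,1pm,12pm,12pm,11am,8am) — 6.
AllHands=9am: (11am,8am,1pm,12pm,12pm,9am,8am) (11am,8am,1pm,12pm,12pm,10am,8am) (11am,8am,1pm,12pm,12pm,11am,8am) (11am,9am,1pm,12pm,12pm,8am,8am) (11am,9am,1pm,12pm,12pm,10am,8am) (11am,9am,1pm,12pm,12pm,11am,8am) (11am,10am,1pm,12pm,12pm,8am,8am) (11am,10am,1pm,12pm,12pm,9am,8am) (11am,10am,1pm,12pm,12pm,10am,8am) (11am,10am,1pm,12pm,12pm,11am,8am) — 10.
Summing: 6 + 10 = 16.

16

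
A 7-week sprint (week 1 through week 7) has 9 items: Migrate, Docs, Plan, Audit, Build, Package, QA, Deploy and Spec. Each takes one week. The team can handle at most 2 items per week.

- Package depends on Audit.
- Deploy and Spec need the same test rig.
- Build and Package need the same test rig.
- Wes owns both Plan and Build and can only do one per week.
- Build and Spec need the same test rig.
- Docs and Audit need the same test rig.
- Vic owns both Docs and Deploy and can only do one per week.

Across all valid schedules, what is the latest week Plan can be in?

week 7

Plan at week 7 is achievable: Package in week 2; Deploy in week 4; Migrate in week 1; Build in week 3; Plan in week 7; QA in week 3; Docs in week 2; Spec in week 5; Audit in week 1.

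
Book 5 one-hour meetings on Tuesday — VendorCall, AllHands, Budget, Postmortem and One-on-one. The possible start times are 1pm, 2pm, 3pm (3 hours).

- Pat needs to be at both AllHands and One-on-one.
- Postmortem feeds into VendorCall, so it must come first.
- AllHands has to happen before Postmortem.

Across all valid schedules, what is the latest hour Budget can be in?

Budget at 3pm is achievable: Postmortem -> 2pm; One-on-one -> 2pm; VendorCall -> 3pm; AllHands -> 1pm; Budget -> 3pm.

3pm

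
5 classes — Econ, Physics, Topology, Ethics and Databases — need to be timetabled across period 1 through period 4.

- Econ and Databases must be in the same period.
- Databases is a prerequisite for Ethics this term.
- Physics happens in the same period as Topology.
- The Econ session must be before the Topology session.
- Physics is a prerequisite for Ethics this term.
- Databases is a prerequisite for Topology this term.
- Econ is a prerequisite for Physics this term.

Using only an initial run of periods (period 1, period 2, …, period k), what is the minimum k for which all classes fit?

The precedence chain requires at least 3 distinct periods.
3 works (last occupied period: period 3): for example Econ -> period 1, Ethics -> period 3, Databases -> period 1, Topology -> period 2, Physics -> period 2.

3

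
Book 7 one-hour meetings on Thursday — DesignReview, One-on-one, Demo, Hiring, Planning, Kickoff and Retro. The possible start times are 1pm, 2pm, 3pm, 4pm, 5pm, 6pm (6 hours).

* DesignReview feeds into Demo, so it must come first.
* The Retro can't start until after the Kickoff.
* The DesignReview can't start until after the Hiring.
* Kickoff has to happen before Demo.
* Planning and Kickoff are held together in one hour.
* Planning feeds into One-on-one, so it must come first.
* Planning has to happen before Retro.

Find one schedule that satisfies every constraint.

Kickoff=1pm; Retro=2pm; Hiring=1pm; Demo=3pm; DesignReview=2pm; Planning=1pm; One-on-one=2pm

Checking: DesignReview(2pm) before Demo(3pm); Kickoff(1pm) before Retro(2pm); Planning(1pm) before Retro(2pm); Hiring(1pm) before DesignReview(2pm); Kickoff(1pm) before Demo(3pm); Planning(1pm) before One-on-one(2pm); Planning = Kickoff = 1pm.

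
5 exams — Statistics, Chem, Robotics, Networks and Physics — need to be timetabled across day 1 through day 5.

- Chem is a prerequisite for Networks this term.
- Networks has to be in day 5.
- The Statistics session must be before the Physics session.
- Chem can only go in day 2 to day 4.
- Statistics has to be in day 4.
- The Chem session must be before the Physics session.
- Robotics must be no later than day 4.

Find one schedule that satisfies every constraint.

Physics in day 5; Statistics in day 4; Chem in day 2; Networks in day 5; Robotics in day 1

Checking: Chem(day 2) before Networks(day 5); Chem(day 2) before Physics(day 5); Statistics(day 4) before Physics(day 5); Statistics=day 4 in [day 4,day 4]; Chem=day 2 in [day 2,day 4]; Networks=day 5 in [day 5,day 5]; Robotics=day 1 in [day 1,day 4].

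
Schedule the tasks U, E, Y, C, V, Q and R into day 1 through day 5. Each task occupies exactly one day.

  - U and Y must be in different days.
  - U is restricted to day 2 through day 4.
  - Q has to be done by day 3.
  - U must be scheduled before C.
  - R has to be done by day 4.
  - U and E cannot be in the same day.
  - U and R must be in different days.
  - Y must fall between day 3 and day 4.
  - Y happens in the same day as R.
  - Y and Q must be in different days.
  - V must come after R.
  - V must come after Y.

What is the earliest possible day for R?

R must be in the same day as Y, which can't be before day 3, so R is at least day 3; R's own window allows nothing later than day 4.
R at day 3 is achievable: Y in day 3; Q in day 1; R in day 3; U in day 2; E in day 1; V in day 4; C in day 3.

day 3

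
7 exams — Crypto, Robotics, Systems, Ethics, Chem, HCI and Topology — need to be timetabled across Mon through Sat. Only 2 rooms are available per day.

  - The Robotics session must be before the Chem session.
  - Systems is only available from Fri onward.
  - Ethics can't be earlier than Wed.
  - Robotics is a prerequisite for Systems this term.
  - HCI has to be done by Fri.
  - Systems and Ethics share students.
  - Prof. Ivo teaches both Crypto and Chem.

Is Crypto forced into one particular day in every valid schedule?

Crypto can be Mon (e.g. Topology=Tue, Robotics=Tue, Ethics=Wed, Crypto=Mon, Systems=Fri, Chem=Wed, HCI=Mon) or Tue (e.g. Systems in Fri, Topology in Tue, Ethics in Wed, Crypto in Tue, Chem in Wed, Robotics in Mon, HCI in Mon).

No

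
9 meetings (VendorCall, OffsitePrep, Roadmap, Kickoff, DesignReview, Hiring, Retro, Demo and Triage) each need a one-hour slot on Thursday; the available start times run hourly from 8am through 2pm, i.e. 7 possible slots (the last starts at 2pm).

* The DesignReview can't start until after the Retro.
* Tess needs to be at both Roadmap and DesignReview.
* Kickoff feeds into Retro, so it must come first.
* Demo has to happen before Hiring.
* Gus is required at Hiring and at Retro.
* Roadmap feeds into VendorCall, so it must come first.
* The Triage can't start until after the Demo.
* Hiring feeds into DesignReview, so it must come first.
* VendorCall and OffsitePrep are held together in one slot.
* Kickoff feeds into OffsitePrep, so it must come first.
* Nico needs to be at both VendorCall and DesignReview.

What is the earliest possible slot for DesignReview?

Precedence pushes DesignReview to at least 10am.
DesignReview at 11am is achievable: OffsitePrep=9am, Retro=10am, Roadmap=8am, Kickoff=8am, Hiring=9am, VendorCall=9am, DesignReview=11am, Triage=9am, Demo=8am.
Nothing earlier works — the conflict constraints rule out every slot before 11am.

11am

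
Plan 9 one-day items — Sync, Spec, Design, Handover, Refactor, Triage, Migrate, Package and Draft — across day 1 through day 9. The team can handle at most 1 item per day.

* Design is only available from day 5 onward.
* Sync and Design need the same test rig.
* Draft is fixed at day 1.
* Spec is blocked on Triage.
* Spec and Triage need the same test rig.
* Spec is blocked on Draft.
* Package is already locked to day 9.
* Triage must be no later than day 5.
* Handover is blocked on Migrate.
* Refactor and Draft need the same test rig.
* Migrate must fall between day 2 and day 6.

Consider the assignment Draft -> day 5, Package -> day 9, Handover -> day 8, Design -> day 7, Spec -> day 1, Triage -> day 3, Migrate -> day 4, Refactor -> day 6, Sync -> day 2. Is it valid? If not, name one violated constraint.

Refactor and Draft need the same test rig — holds.
Draft is fixed at day 1 — violated.
Design is only available from day 5 onward — holds.
Handover is blocked on Migrate — holds.
Migrate must fall between day 2 and day 6 — holds.
Triage must be no later than day 5 — holds.
Sync and Design need the same test rig — holds.
Spec is blocked on Draft — violated.
Spec and Triage need the same test rig — holds.
Package is already locked to day 9 — holds.
Spec is blocked on Triage — violated.
The team can handle at most 1 item per day — holds.

No — it violates: Spec is blocked on Draft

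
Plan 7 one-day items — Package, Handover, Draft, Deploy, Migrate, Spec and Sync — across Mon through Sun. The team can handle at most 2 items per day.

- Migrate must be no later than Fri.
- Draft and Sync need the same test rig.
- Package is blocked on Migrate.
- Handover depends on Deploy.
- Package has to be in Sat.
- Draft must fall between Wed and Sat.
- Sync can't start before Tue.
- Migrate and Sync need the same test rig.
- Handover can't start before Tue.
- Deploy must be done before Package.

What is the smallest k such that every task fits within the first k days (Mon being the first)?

6 days

The precedence chain requires at least 2 distinct days.
With at most 2 per day and 7 tasks, at least 4 days are needed.
Package can't be placed before Sat — that is day 6 counting from Mon — so the schedule must run through at least 6 days.
6 works (last occupied day: Sat): for example Spec in Wed, Sync in Tue, Handover in Tue, Package in Sat, Draft in Wed, Migrate in Mon, Deploy in Mon.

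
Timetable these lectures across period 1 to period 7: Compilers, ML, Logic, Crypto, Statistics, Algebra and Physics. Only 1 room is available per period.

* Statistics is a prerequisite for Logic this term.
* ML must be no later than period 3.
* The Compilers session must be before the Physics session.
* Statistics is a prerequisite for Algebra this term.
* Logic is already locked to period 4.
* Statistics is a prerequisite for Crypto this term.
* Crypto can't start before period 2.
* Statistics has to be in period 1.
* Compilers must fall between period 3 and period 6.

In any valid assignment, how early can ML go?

ML's own window allows nothing later than period 3.
ML at period 2 is achievable: ML -> period 2; Algebra -> period 6; Crypto -> period 5; Statistics -> period 1; Physics -> period 7; Compilers -> period 3; Logic -> period 4.
Nothing earlier works — the capacity limit rule out every period before period 2.

period 2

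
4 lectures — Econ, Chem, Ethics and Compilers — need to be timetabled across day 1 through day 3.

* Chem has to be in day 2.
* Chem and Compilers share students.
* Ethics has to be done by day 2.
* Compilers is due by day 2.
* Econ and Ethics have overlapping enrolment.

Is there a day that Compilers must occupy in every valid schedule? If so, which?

Compilers's window is day 1–day 2.
Chem is fixed at day 2, and Compilers can't share a day with Chem.
So Compilers must be day 1.

day 1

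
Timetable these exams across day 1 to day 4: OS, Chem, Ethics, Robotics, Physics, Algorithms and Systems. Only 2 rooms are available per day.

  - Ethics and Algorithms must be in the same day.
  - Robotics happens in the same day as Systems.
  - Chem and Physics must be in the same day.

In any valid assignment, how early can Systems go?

Systems at day 1 is achievable: Systems -> day 1, Physics -> day 3, Chem -> day 3, OS -> day 2, Ethics -> day 4, Algorithms -> day 4, Robotics -> day 1.

day 1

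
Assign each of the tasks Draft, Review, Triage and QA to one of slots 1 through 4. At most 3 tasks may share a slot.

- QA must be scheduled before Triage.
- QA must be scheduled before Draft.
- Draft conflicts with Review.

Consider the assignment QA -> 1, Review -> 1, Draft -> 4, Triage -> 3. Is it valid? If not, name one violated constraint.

At most 3 tasks may share a slot — holds.
QA must be scheduled before Triage — holds.
QA must be scheduled before Draft — holds.
Draft conflicts with Review — holds.

Valid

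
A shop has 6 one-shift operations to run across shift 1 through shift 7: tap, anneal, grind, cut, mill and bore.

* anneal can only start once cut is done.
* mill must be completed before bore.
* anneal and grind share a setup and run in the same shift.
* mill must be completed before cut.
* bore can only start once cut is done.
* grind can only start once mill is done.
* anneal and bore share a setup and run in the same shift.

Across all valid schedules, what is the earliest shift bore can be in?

shift 3

Precedence pushes bore to at least shift 3.
bore at shift 3 is achievable: bore in shift 3, tap in shift 1, anneal in shift 3, grind in shift 3, mill in shift 1, cut in shift 2.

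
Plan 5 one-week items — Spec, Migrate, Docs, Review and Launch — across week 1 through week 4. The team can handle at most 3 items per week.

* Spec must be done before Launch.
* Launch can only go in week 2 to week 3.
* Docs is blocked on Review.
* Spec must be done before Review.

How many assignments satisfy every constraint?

Splitting on Spec: it can be week 1 (24), week 2 (4). Listing each branch's schedules as (Migrate, Docs, Review, Launch) by week number:
Spec=week 1: (1,3,2,2) (1,3,2,3) (1,4,2,2) (1,4,2,3) (1,4,3,2) (1,4,3,3) (2,3,2,2) (2,3,2,3) (2,4,2,2) (2,4,2,3) (2,4,3,2) (2,4,3,3) (3,3,2,2) (3,3,2,3) (3,4,2,2) (3,4,2,3) (3,4,3,2) (3,4,3,3) (4,3,2,2) (4,3,2,3) (4,4,2,2) (4,4,2,3) (4,4,3,2) (4,4,3,3) — 24.
Spec=week 2: (1,4,3,3) (2,4,3,3) (3,4,3,3) (4,4,3,3) — 4.
Summing: 24 + 4 = 28.

28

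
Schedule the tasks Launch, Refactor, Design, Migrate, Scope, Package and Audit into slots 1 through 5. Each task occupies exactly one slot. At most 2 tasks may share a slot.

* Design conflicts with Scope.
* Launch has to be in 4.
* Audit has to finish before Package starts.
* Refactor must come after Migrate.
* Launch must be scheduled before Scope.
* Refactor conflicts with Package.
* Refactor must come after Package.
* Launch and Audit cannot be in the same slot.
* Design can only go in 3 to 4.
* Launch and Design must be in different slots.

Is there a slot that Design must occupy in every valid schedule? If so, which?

3

Design's window is 3–4.
Launch is fixed at 4, and Design can't share a slot with Launch.
So Design must be 3.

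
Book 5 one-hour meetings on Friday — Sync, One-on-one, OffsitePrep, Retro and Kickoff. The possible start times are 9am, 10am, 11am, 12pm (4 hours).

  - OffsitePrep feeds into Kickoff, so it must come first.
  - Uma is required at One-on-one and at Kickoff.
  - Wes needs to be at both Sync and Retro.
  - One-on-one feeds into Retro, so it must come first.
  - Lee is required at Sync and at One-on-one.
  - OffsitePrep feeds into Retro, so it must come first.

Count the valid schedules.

Splitting on Sync: it can be 9am (13), 10am (15), 11am (14), 12pm (12). Listing each branch's schedules as (One-on-one, OffsitePrep, Retro, Kickoff):
Sync=9am: (10am,9am,11am,11am) (10am,9am,11am,12pm) (10am,9am,12pm,11am) (10am,9am,12pm,12pm) (10am,10am,11am,11am) (10am,10am,11am,12pm) (10am,10am,12pm,11am) (10am,10am,12pm,12pm) (10am,11am,12pm,12pm) (11am,9am,12pm,10am) (11am,9am,12pm,12pm) (11am,10am,12pm,12pm) (11am,11am,12pm,12pm) — 13.
Sync=10am: (9am,9am,11am,10am) (9am,9am,11am,11am) (9am,9am,11am,12pm) (9am,9am,12pm,10am) (9am,9am,12pm,11am) (9am,9am,12pm,12pm) (9am,10am,11am,11am) (9am,10am,11am,12pm) (9am,10am,12pm,11am) (9am,10am,12pm,12pm) (9am,11am,12pm,12pm) (11am,9am,12pm,10am) (11am,9am,12pm,12pm) (11am,10am,12pm,12pm) (11am,11am,12pm,12pm) — 15.
Sync=11am: (9am,9am,10am,10am) (9am,9am,10am,11am) (9am,9am,10am,12pm) (9am,9am,12pm,10am) (9am,9am,12pm,11am) (9am,9am,12pm,12pm) (9am,10am,12pm,11am) (9am,10am,12pm,12pm) (9am,11am,12pm,12pm) (10am,9am,12pm,11am) (10am,9am,12pm,12pm) (10am,10am,12pm,11am) (10am,10am,12pm,12pm) (10am,11am,12pm,12pm) — 14.
Sync=12pm: (9am,9am,10am,10am) (9am,9am,10am,11am) (9am,9am,10am,12pm) (9am,9am,11am,10am) (9am,9am,11am,11am) (9am,9am,11am,12pm) (9am,10am,11am,11am) (9am,10am,11am,12pm) (10am,9am,11am,11am) (10am,9am,11am,12pm) (10am,10am,11am,11am) (10am,10am,11am,12pm) — 12.
Summing: 13 + 15 + 14 + 12 = 54.

54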